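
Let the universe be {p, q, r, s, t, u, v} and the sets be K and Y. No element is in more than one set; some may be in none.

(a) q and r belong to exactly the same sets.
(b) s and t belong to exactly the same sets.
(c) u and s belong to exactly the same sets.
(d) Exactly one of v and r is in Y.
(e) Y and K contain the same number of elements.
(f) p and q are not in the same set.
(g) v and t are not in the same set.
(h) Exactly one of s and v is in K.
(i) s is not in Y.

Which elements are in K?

K = {p, v}

From (i): s ∉ Y.
(b): t matches s: t ∉ Y.
(c): u matches s: u ∉ Y.
Suppose p ∉ K: no assignment then satisfies all the clues, so p ∈ K.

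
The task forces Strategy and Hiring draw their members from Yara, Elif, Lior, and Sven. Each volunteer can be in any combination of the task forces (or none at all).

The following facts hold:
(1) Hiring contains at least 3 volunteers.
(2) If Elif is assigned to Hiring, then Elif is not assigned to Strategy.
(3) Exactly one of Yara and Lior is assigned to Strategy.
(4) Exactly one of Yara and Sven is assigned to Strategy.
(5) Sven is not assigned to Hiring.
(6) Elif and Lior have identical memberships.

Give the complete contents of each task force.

Strategy = {Yara}; Hiring = {Elif, Lior, Yara}

From (5): Sven ∉ Hiring.
(1): only 3 candidates remain for Hiring, so all are in.
(2): Elif ∉ Strategy.
(6): Lior matches Elif: Lior ∉ Strategy.
(3) (exactly one): Yara ∈ Strategy.
(4) (exactly one): Sven ∉ Strategy.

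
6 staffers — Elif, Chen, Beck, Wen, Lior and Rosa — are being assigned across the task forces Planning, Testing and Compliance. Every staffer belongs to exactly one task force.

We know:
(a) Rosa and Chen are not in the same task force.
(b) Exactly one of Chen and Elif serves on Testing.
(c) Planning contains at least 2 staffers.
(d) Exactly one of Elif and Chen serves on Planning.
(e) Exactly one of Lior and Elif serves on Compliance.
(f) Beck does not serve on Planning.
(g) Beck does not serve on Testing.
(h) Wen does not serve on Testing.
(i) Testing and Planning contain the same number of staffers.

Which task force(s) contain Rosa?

From (f): Beck ∉ Planning.
From (g): Beck ∉ Testing.
From (h): Wen ∉ Testing.
Only one task force left: Beck ∈ Compliance.
Suppose Rosa ∈ Planning: no assignment then satisfies all the clues, so Rosa ∉ Planning.

Rosa: Testing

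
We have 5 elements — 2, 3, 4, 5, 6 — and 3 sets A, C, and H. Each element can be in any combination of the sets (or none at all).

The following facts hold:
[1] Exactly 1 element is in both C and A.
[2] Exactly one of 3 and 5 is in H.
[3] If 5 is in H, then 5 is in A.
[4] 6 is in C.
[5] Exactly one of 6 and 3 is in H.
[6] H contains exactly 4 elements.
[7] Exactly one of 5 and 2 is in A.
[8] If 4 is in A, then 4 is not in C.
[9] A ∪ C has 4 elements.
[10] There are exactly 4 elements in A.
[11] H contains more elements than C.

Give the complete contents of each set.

From (4): 6 ∈ C.
Suppose 2 ∈ A: no assignment then satisfies all the clues, so 2 ∉ A.

A = {3, 4, 5, 6}; C = {6}; H = {2, 4, 5, 6}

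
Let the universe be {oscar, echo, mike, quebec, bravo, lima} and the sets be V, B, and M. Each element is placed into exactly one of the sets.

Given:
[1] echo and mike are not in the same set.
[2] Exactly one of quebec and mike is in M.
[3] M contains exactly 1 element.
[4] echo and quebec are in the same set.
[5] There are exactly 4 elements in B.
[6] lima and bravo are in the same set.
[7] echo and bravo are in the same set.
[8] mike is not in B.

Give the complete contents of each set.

V = {oscar}; B = {bravo, echo, lima, quebec}; M = {mike}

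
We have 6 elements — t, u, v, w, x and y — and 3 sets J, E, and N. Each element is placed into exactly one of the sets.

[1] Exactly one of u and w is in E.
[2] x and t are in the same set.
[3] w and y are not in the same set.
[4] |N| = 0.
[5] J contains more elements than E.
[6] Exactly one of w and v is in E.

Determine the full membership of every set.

J = {t, u, v, x, y}; E = {w}; N = {}

(4): N already has 0, so the rest are out.
Suppose t ∉ J: no assignment then satisfies all the clues, so t ∈ J.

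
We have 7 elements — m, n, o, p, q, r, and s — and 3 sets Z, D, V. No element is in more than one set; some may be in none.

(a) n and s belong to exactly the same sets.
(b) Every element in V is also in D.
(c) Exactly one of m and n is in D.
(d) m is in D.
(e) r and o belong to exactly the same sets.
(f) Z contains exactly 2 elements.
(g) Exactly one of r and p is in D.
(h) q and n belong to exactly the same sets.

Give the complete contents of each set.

Z = {o, r}; D = {m, p}; V = {}

From (d): m ∈ D.
(c) (exactly one): n ∉ D.
(h): q matches n: q ∉ D.
(a): s matches n: s ∉ D.
(b) contrapositive: n ∉ V.
(b) contrapositive: q ∉ V.
(b) contrapositive: s ∉ V.
Suppose n ∈ Z: no assignment then satisfies all the clues, so n ∉ Z.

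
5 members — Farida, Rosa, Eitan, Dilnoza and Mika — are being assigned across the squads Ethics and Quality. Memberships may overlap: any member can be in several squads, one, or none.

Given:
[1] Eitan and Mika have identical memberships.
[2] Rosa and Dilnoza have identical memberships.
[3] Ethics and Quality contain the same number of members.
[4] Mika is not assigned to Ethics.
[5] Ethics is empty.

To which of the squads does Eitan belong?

Eitan: none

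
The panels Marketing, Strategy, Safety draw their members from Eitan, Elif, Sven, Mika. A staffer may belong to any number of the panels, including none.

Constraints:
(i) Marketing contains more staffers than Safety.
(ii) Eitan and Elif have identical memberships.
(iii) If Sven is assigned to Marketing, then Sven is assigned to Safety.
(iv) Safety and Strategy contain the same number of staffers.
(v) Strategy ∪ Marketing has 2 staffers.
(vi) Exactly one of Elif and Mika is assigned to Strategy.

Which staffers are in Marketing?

Marketing = {Mika, Sven}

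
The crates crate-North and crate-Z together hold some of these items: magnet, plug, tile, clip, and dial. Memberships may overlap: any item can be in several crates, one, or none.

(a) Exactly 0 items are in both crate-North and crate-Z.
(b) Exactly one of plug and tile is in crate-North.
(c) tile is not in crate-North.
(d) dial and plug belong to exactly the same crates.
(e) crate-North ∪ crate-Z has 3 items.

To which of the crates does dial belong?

dial: crate-North

From (c): tile ∉ crate-North.
(b) (exactly one): plug ∈ crate-North.
(d): dial matches plug: dial ∈ crate-North.
Suppose dial ∈ crate-Z: no assignment then satisfies all the clues, so dial ∉ crate-Z.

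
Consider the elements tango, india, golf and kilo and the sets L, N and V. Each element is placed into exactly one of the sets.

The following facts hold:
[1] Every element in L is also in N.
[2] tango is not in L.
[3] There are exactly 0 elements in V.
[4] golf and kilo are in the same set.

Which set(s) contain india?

india: N

From (2): tango ∉ L.
(3): V already has 0, so the rest are out.
Only one set left: tango ∈ N.
Suppose india ∈ L: no assignment then satisfies all the clues, so india ∉ L.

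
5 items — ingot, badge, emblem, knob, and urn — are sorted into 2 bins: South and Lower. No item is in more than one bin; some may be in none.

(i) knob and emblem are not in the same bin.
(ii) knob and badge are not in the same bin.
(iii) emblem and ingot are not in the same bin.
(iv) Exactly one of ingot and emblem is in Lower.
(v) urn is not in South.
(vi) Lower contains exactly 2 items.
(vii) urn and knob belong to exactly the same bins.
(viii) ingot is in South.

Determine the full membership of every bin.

South = {ingot}; Lower = {badge, emblem}

From (v): urn ∉ South.
From (viii): ingot ∈ South.
(iii): emblem ∉ South.
(iv) (exactly one): emblem ∈ Lower.
(vii): knob matches urn: knob ∉ South.
(i): knob ∉ Lower.
(vii): urn matches knob: urn ∉ Lower.
(vi): only 2 candidates remain for Lower, so all are in.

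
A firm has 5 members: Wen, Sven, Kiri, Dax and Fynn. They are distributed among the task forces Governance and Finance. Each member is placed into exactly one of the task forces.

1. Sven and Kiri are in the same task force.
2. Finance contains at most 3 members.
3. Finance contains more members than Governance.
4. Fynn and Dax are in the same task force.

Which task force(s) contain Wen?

Wen: Finance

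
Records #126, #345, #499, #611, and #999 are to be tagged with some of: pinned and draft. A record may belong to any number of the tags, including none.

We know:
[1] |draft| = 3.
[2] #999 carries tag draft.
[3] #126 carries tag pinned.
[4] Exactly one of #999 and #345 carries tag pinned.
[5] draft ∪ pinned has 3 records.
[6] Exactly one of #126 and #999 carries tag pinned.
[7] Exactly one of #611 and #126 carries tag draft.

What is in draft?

draft = {#126, #345, #999}

From (2): #999 ∈ draft.
From (3): #126 ∈ pinned.
(6) (exactly one): #999 ∉ pinned.
(4) (exactly one): #345 ∈ pinned.
Suppose #126 ∉ draft: no assignment then satisfies all the clues, so #126 ∈ draft.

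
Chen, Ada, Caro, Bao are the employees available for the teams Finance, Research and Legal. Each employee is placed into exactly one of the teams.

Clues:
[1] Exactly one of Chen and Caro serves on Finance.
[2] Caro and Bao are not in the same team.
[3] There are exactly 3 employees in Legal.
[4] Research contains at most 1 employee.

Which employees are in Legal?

Legal = {Ada, Bao, Chen}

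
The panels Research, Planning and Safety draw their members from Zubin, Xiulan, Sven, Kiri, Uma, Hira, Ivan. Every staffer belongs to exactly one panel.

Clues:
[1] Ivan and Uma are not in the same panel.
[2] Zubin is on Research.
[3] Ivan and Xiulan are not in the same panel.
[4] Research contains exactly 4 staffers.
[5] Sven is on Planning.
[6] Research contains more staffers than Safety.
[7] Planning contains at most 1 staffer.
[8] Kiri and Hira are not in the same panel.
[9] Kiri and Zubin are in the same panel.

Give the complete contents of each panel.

Research = {Kiri, Uma, Xiulan, Zubin}; Planning = {Sven}; Safety = {Hira, Ivan}

From (2): Zubin ∈ Research.
From (5): Sven ∈ Planning.
(7): Planning already has 1, so the rest are out.
(9): Kiri matches Zubin: Kiri ∈ Research.
(8): Hira ∉ Research.
Only one panel left: Hira ∈ Safety.
Suppose Xiulan ∉ Research: no assignment then satisfies all the clues, so Xiulan ∈ Research.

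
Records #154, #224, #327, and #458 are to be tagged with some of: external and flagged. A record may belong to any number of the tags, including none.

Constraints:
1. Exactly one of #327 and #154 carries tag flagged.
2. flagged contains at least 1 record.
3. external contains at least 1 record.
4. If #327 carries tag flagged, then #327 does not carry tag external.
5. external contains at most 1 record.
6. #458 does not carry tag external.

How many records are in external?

1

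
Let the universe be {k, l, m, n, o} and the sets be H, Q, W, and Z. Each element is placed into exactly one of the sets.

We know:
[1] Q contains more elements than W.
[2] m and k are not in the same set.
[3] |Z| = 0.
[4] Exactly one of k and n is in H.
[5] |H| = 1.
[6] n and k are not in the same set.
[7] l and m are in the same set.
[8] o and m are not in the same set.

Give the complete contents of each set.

H = {k}; Q = {l, m, n}; W = {o}; Z = {}

(3): Z already has 0, so the rest are out.
Suppose k ∉ H: no assignment then satisfies all the clues, so k ∈ H.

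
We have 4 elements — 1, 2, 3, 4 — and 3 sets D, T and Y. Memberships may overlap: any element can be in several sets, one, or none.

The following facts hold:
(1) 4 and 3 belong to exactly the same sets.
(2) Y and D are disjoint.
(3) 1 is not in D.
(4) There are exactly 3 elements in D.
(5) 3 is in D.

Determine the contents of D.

From (3): 1 ∉ D.
From (5): 3 ∈ D.
(1): 4 matches 3: 4 ∈ D.
(2) (disjoint): 3 ∉ Y.
(2) (disjoint): 4 ∉ Y.
(4): only 3 candidates remain for D, so all are in.
(2) (disjoint): 2 ∉ Y.

D = {2, 3, 4}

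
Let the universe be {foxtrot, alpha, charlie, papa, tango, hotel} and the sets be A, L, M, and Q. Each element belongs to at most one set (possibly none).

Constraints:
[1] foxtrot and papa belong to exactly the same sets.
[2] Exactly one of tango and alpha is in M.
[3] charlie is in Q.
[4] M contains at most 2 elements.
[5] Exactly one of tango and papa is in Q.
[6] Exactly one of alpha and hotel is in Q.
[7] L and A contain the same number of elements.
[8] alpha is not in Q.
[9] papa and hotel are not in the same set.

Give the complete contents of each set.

From (3): charlie ∈ Q.
From (8): alpha ∉ Q.
(6) (exactly one): hotel ∈ Q.
(9): papa ∉ Q.
(1): foxtrot matches papa: foxtrot ∉ Q.
(5) (exactly one): tango ∈ Q.
(2) (exactly one): alpha ∈ M.
Suppose foxtrot ∈ A: no assignment then satisfies all the clues, so foxtrot ∉ A.

A = {}; L = {}; M = {alpha}; Q = {charlie, hotel, tango}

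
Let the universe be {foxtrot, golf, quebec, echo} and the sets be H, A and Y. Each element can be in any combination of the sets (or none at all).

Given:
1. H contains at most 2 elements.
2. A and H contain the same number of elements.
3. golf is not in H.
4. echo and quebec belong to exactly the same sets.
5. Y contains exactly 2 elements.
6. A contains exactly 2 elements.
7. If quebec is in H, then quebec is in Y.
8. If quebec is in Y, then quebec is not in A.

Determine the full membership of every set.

H = {echo, quebec}; A = {foxtrot, golf}; Y = {echo, quebec}

From (3): golf ∉ H.
Suppose foxtrot ∈ H: no assignment then satisfies all the clues, so foxtrot ∉ H.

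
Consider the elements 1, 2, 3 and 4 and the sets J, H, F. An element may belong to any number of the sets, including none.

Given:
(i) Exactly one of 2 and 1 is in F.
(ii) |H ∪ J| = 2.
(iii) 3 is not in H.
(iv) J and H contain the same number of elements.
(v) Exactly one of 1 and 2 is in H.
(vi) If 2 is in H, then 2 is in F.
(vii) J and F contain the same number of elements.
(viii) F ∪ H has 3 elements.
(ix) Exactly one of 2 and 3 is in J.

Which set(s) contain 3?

From (iii): 3 ∉ H.
Suppose 3 ∈ J: no assignment then satisfies all the clues, so 3 ∉ J.

3: F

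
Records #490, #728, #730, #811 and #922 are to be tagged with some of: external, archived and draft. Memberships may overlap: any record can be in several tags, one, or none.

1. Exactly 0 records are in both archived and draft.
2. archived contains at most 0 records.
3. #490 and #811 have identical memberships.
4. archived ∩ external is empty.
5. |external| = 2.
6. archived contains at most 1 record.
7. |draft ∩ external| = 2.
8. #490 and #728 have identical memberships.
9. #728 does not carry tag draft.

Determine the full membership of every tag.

external = {#730, #922}; archived = {}; draft = {#730, #922}

From (9): #728 ∉ draft.
(2): archived already has 0, so the rest are out.
(8): #490 matches #728: #490 ∉ draft.
(3): #811 matches #490: #811 ∉ draft.
Suppose #490 ∈ external: no assignment then satisfies all the clues, so #490 ∉ external.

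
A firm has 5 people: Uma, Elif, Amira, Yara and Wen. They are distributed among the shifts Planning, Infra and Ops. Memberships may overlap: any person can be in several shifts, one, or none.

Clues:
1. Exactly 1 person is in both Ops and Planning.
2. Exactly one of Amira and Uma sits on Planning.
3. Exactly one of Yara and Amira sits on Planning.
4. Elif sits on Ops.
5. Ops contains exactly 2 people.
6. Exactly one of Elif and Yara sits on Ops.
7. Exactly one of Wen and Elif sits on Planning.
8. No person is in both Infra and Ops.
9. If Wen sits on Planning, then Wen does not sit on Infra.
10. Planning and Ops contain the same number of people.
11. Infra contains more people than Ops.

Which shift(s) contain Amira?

Amira: Infra, Planning

From (4): Elif ∈ Ops.
(6) (exactly one): Yara ∉ Ops.
(8) (disjoint): Elif ∉ Infra.
Suppose Amira ∉ Planning: no assignment then satisfies all the clues, so Amira ∈ Planning.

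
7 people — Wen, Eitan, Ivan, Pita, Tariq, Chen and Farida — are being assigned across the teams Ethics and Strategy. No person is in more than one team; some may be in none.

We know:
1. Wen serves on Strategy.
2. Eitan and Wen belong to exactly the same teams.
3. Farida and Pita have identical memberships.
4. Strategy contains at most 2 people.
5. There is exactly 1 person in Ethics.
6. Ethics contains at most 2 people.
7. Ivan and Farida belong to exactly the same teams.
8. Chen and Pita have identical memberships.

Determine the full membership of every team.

Ethics = {Tariq}; Strategy = {Eitan, Wen}

From (1): Wen ∈ Strategy.
(2): Eitan matches Wen: Eitan ∉ Ethics.
(2): Eitan matches Wen: Eitan ∈ Strategy.
(4): Strategy already has 2, so the rest are out.
Suppose Ivan ∈ Ethics: no assignment then satisfies all the clues, so Ivan ∉ Ethics.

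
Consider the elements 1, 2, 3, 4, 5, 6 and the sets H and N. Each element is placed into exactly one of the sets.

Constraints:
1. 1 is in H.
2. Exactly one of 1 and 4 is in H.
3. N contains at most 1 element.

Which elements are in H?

From (1): 1 ∈ H.
(2) (exactly one): 4 ∉ H.
Only one set left: 4 ∈ N.
(3): N already has 1, so the rest are out.
Only one set left: 2 ∈ H.
Only one set left: 3 ∈ H.
Only one set left: 5 ∈ H.
Only one set left: 6 ∈ H.

H = {1, 2, 3, 5, 6}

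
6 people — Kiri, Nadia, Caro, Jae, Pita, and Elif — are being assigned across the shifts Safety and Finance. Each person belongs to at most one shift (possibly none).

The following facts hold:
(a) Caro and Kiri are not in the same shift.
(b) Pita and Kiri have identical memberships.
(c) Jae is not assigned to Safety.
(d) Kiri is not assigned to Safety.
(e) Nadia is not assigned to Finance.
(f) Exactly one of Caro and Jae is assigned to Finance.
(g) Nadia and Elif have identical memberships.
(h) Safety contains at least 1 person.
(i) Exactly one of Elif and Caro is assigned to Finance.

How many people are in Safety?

2

From (c): Jae ∉ Safety.
From (d): Kiri ∉ Safety.
From (e): Nadia ∉ Finance.
(b): Pita matches Kiri: Pita ∉ Safety.
(g): Elif matches Nadia: Elif ∉ Finance.
(i) (exactly one): Caro ∈ Finance.
(a): Kiri ∉ Finance.
(b): Pita matches Kiri: Pita ∉ Finance.
(f) (exactly one): Jae ∉ Finance.
Suppose Nadia ∉ Safety: no assignment then satisfies all the clues, so Nadia ∈ Safety.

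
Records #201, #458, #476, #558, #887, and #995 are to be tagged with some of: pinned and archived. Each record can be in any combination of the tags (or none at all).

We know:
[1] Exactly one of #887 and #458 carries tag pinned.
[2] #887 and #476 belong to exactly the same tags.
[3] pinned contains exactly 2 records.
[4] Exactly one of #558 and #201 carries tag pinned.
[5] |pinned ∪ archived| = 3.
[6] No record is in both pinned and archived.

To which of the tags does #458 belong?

#458: pinned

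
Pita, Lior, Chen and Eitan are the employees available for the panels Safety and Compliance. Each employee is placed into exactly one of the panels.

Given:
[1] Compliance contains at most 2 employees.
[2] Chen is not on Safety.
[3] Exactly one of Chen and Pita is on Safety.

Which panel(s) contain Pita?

From (2): Chen ∉ Safety.
(3) (exactly one): Pita ∈ Safety.
Only one panel left: Chen ∈ Compliance.

Pita: Safety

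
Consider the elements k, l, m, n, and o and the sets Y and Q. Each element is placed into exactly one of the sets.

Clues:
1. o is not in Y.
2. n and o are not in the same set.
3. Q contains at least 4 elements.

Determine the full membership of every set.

Y = {n}; Q = {k, l, m, o}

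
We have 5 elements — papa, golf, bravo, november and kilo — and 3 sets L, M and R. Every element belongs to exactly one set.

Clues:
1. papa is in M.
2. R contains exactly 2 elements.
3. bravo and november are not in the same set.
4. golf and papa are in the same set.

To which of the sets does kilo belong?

kilo: R

From (1): papa ∈ M.
(4): golf matches papa: golf ∉ L.
(4): golf matches papa: golf ∈ M.
Suppose kilo ∈ L: no assignment then satisfies all the clues, so kilo ∉ L.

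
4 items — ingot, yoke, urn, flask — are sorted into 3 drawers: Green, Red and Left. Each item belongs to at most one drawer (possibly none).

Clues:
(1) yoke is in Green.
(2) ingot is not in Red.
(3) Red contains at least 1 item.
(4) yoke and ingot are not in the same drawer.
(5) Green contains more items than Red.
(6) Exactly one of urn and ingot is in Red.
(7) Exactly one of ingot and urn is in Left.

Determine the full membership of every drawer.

From (1): yoke ∈ Green.
From (2): ingot ∉ Red.
(4): ingot ∉ Green.
(6) (exactly one): urn ∈ Red.
(7) (exactly one): ingot ∈ Left.
Suppose flask ∉ Green: no assignment then satisfies all the clues, so flask ∈ Green.

Green = {flask, yoke}; Red = {urn}; Left = {ingot}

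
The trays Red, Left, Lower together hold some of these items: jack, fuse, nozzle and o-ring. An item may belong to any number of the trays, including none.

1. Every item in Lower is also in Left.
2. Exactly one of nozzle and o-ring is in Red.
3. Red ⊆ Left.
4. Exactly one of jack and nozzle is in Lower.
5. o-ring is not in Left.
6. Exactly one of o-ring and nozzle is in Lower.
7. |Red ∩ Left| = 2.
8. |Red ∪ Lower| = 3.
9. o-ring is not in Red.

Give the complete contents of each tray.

Red = {jack, nozzle}; Left = {fuse, jack, nozzle}; Lower = {fuse, nozzle}

From (5): o-ring ∉ Left.
From (9): o-ring ∉ Red.
(1) contrapositive: o-ring ∉ Lower.
(2) (exactly one): nozzle ∈ Red.
(3) with nozzle ∈ Red: nozzle ∈ Left.
(6) (exactly one): nozzle ∈ Lower.
(4) (exactly one): jack ∉ Lower.
Suppose jack ∉ Red: no assignment then satisfies all the clues, so jack ∈ Red.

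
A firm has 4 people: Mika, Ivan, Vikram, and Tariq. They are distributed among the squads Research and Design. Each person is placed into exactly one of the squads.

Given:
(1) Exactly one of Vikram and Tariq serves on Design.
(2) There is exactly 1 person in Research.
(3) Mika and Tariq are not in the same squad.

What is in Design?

Design = {Ivan, Mika, Vikram}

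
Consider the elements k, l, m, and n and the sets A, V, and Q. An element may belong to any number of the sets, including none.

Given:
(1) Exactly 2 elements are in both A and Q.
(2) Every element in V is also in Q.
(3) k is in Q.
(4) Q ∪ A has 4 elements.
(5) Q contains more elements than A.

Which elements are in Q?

Q = {k, l, m, n}

From (3): k ∈ Q.
Suppose l ∉ Q: no assignment then satisfies all the clues, so l ∈ Q.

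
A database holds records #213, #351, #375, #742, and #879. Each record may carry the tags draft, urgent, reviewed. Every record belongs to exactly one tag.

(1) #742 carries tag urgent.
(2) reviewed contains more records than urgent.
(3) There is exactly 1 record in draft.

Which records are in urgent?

urgent = {#742}

From (1): #742 ∈ urgent.
Suppose #213 ∈ urgent: no assignment then satisfies all the clues, so #213 ∉ urgent.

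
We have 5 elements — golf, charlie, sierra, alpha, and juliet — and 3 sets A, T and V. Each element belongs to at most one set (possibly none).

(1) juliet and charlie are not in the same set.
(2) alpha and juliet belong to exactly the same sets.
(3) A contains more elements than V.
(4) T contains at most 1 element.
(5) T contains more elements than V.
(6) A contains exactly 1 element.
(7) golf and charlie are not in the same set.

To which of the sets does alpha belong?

alpha: none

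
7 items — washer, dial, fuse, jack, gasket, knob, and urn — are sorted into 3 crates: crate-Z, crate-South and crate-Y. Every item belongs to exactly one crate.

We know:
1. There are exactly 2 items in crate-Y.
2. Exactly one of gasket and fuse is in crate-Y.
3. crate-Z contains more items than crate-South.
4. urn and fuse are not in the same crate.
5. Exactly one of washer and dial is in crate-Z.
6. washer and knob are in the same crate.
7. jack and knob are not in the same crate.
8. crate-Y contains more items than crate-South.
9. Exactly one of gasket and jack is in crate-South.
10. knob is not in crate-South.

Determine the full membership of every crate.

crate-Z = {gasket, knob, urn, washer}; crate-South = {jack}; crate-Y = {dial, fuse}

From (10): knob ∉ crate-South.
(6): washer matches knob: washer ∉ crate-South.
Suppose washer ∉ crate-Z: no assignment then satisfies all the clues, so washer ∈ crate-Z.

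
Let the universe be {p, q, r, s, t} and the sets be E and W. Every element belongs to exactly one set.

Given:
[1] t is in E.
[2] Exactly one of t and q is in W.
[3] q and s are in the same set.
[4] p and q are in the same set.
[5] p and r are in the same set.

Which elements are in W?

W = {p, q, r, s}

From (1): t ∈ E.
(2) (exactly one): q ∈ W.
(3): s matches q: s ∉ E.
(3): s matches q: s ∈ W.
(4): p matches q: p ∉ E.
(4): p matches q: p ∈ W.
(5): r matches p: r ∉ E.
(5): r matches p: r ∈ W.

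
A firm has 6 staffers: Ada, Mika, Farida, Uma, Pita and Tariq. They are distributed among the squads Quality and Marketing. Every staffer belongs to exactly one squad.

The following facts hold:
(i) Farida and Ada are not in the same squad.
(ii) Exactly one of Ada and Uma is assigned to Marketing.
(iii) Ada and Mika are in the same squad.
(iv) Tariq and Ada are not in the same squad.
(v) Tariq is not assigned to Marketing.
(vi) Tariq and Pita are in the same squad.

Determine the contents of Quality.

From (v): Tariq ∉ Marketing.
(vi): Pita matches Tariq: Pita ∉ Marketing.
Only one squad left: Pita ∈ Quality.
Only one squad left: Tariq ∈ Quality.
(iv): Ada ∉ Quality.
Only one squad left: Ada ∈ Marketing.
(i): Farida ∉ Marketing.
(ii) (exactly one): Uma ∉ Marketing.
(iii): Mika matches Ada: Mika ∉ Quality.
(iii): Mika matches Ada: Mika ∈ Marketing.
Only one squad left: Farida ∈ Quality.
Only one squad left: Uma ∈ Quality.

Quality = {Farida, Pita, Tariq, Uma}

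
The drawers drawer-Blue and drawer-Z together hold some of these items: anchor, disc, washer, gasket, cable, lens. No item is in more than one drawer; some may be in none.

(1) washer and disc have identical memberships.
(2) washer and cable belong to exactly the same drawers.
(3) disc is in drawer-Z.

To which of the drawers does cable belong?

From (3): disc ∈ drawer-Z.
(1): washer matches disc: washer ∉ drawer-Blue.
(1): washer matches disc: washer ∈ drawer-Z.
(2): cable matches washer: cable ∉ drawer-Blue.
(2): cable matches washer: cable ∈ drawer-Z.

cable: drawer-Z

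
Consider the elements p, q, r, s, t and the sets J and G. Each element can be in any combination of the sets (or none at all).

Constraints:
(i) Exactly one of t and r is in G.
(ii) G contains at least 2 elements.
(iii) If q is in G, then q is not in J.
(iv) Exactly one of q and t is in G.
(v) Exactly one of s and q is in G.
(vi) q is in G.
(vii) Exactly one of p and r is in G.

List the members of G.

G = {q, r}

From (vi): q ∈ G.
(iii): q ∉ J.
(iv) (exactly one): t ∉ G.
(v) (exactly one): s ∉ G.
(i) (exactly one): r ∈ G.
(vii) (exactly one): p ∉ G.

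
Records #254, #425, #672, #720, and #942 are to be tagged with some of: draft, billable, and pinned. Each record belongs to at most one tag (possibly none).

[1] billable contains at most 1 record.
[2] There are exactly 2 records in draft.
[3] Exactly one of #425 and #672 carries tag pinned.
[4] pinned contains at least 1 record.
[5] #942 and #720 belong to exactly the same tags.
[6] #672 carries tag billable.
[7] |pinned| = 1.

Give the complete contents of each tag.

draft = {#720, #942}; billable = {#672}; pinned = {#425}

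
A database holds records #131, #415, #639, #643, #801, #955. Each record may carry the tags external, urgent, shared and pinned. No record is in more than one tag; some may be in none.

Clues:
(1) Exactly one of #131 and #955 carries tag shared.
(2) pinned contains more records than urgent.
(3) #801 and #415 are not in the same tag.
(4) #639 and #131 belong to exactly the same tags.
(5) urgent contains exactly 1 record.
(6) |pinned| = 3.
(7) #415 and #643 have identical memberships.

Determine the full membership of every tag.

external = {}; urgent = {#801}; shared = {#131, #639}; pinned = {#415, #643, #955}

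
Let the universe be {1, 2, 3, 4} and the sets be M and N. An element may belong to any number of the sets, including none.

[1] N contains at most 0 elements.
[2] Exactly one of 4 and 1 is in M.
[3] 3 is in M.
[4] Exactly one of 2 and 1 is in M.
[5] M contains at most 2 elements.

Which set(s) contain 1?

1: M

From (3): 3 ∈ M.
(1): N already has 0, so the rest are out.
Suppose 1 ∉ M: no assignment then satisfies all the clues, so 1 ∈ M.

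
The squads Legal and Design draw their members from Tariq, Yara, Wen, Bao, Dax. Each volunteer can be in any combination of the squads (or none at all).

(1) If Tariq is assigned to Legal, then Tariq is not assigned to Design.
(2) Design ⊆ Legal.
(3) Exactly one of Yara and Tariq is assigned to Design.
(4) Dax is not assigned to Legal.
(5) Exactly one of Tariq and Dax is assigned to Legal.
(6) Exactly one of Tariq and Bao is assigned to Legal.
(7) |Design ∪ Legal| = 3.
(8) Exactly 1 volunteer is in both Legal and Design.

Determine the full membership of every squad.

Legal = {Tariq, Wen, Yara}; Design = {Yara}

From (4): Dax ∉ Legal.
(2) contrapositive: Dax ∉ Design.
(5) (exactly one): Tariq ∈ Legal.
(6) (exactly one): Bao ∉ Legal.
(1): Tariq ∉ Design.
(2) contrapositive: Bao ∉ Design.
(3) (exactly one): Yara ∈ Design.
(2) with Yara ∈ Design: Yara ∈ Legal.
Suppose Wen ∉ Legal: no assignment then satisfies all the clues, so Wen ∈ Legal.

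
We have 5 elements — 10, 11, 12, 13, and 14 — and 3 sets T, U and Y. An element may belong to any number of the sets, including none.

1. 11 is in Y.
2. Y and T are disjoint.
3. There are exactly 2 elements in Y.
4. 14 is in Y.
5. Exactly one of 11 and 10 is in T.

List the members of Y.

From (1): 11 ∈ Y.
From (4): 14 ∈ Y.
(2) (disjoint): 11 ∉ T.
(2) (disjoint): 14 ∉ T.
(3): Y already has 2, so the rest are out.
(5) (exactly one): 10 ∈ T.

Y = {11, 14}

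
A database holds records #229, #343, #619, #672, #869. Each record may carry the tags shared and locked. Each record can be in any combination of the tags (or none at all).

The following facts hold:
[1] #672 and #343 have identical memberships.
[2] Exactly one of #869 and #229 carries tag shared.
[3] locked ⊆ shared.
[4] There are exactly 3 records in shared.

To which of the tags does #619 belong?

#619: none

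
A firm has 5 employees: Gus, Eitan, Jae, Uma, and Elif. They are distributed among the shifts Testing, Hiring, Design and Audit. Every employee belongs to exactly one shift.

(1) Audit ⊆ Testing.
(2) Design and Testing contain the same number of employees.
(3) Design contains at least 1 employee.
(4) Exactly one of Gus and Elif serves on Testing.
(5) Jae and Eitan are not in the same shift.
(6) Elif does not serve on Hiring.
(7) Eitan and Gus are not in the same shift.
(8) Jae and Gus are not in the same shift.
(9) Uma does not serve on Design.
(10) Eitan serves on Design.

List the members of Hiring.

From (6): Elif ∉ Hiring.
From (9): Uma ∉ Design.
From (10): Eitan ∈ Design.
(5): Jae ∉ Design.
(7): Gus ∉ Design.
Suppose Gus ∈ Hiring: no assignment then satisfies all the clues, so Gus ∉ Hiring.

Hiring = {Jae}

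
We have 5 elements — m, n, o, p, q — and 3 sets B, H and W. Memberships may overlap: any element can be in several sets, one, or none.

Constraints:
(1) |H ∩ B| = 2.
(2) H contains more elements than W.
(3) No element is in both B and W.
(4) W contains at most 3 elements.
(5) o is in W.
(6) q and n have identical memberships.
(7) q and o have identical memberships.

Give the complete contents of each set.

B = {m, p}; H = {m, n, o, p, q}; W = {n, o, q}

From (5): o ∈ W.
(3) (disjoint): o ∉ B.
(7): q matches o: q ∉ B.
(7): q matches o: q ∈ W.
(6): n matches q: n ∉ B.
(6): n matches q: n ∈ W.
(4): W already has 3, so the rest are out.
Suppose m ∉ B: no assignment then satisfies all the clues, so m ∈ B.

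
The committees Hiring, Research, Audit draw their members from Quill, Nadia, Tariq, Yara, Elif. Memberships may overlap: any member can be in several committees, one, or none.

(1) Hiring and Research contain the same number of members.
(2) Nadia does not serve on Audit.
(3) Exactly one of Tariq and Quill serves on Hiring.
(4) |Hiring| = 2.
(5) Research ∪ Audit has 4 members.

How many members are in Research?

2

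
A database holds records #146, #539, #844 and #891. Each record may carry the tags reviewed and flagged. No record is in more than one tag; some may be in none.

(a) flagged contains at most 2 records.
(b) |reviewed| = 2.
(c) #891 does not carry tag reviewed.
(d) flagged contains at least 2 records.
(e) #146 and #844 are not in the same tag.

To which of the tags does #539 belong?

From (c): #891 ∉ reviewed.
Suppose #539 ∉ reviewed: no assignment then satisfies all the clues, so #539 ∈ reviewed.

#539: reviewed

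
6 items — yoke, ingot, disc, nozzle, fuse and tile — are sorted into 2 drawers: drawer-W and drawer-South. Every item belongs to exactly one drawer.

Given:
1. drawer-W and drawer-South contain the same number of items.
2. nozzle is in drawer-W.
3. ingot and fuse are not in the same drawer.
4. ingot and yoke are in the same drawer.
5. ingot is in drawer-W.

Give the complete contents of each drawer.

drawer-W = {ingot, nozzle, yoke}; drawer-South = {disc, fuse, tile}

From (2): nozzle ∈ drawer-W.
From (5): ingot ∈ drawer-W.
(3): fuse ∉ drawer-W.
(4): yoke matches ingot: yoke ∈ drawer-W.
Only one drawer left: fuse ∈ drawer-South.
Suppose disc ∈ drawer-W: no assignment then satisfies all the clues, so disc ∉ drawer-W.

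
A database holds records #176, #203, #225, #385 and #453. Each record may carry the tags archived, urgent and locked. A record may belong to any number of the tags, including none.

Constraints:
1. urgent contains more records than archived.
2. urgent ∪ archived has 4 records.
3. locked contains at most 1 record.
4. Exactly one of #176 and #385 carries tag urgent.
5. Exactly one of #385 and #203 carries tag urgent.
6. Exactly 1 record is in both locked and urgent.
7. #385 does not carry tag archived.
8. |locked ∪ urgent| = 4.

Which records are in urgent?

urgent = {#176, #203, #225, #453}

From (7): #385 ∉ archived.
Suppose #176 ∉ urgent: no assignment then satisfies all the clues, so #176 ∈ urgent.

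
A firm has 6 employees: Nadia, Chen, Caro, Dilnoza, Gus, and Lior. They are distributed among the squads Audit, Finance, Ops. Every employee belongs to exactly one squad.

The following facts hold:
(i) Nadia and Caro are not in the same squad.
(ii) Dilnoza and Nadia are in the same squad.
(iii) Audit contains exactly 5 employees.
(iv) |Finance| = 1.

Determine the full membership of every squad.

Audit = {Chen, Dilnoza, Gus, Lior, Nadia}; Finance = {Caro}; Ops = {}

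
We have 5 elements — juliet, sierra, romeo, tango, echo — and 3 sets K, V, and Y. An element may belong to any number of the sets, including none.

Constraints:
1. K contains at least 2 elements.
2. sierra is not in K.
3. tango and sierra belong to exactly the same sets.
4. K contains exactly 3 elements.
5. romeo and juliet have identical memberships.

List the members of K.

From (2): sierra ∉ K.
(3): tango matches sierra: tango ∉ K.
(4): only 3 candidates remain for K, so all are in.

K = {echo, juliet, romeo}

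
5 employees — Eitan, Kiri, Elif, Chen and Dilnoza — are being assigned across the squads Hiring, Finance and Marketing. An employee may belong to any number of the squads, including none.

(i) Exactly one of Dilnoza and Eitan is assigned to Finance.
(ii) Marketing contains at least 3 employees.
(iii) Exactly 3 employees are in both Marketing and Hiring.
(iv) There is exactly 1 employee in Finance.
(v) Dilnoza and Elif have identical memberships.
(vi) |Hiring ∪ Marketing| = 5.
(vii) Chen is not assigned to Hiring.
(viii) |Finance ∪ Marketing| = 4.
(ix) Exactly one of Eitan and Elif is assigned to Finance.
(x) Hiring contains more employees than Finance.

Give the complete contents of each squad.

Hiring = {Dilnoza, Eitan, Elif, Kiri}; Finance = {Eitan}; Marketing = {Chen, Dilnoza, Eitan, Elif}

From (vii): Chen ∉ Hiring.
Suppose Eitan ∉ Hiring: no assignment then satisfies all the clues, so Eitan ∈ Hiring.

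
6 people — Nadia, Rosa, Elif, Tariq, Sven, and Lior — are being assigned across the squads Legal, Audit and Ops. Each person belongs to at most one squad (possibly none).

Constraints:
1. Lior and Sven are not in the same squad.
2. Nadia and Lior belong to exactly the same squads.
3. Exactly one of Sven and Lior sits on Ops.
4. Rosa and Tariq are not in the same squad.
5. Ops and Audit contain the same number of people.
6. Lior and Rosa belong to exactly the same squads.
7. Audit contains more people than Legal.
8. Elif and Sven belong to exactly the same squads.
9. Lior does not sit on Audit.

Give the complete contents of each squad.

Legal = {}; Audit = {Elif, Sven, Tariq}; Ops = {Lior, Nadia, Rosa}

From (9): Lior ∉ Audit.
(2): Nadia matches Lior: Nadia ∉ Audit.
(6): Rosa matches Lior: Rosa ∉ Audit.
Suppose Nadia ∈ Legal: no assignment then satisfies all the clues, so Nadia ∉ Legal.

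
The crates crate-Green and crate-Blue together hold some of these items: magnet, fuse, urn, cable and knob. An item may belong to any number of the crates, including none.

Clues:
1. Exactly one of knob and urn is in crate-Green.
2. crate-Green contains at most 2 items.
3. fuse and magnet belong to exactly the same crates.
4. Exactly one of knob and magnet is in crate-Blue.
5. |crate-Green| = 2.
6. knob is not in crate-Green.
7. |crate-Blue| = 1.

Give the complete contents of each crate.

crate-Green = {cable, urn}; crate-Blue = {knob}

From (6): knob ∉ crate-Green.
(1) (exactly one): urn ∈ crate-Green.
Suppose magnet ∈ crate-Green: no assignment then satisfies all the clues, so magnet ∉ crate-Green.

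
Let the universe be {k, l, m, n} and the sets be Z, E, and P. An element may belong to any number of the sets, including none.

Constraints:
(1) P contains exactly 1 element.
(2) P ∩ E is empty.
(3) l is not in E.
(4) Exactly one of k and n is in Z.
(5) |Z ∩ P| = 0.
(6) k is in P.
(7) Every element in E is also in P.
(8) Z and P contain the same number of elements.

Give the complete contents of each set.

Z = {n}; E = {}; P = {k}

From (3): l ∉ E.
From (6): k ∈ P.
(1): P already has 1, so the rest are out.
(2) (disjoint): k ∉ E.
(7) contrapositive: m ∉ E.
(7) contrapositive: n ∉ E.
Suppose k ∈ Z: no assignment then satisfies all the clues, so k ∉ Z.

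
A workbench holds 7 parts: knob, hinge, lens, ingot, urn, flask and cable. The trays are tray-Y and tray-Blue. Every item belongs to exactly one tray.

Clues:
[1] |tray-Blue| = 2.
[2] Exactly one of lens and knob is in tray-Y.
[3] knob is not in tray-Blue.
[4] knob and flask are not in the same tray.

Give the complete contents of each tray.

tray-Y = {cable, hinge, ingot, knob, urn}; tray-Blue = {flask, lens}

From (3): knob ∉ tray-Blue.
Only one tray left: knob ∈ tray-Y.
(2) (exactly one): lens ∉ tray-Y.
(4): flask ∉ tray-Y.
Only one tray left: lens ∈ tray-Blue.
Only one tray left: flask ∈ tray-Blue.
(1): tray-Blue already has 2, so the rest are out.
Only one tray left: hinge ∈ tray-Y.
Only one tray left: ingot ∈ tray-Y.
Only one tray left: urn ∈ tray-Y.
Only one tray left: cable ∈ tray-Y.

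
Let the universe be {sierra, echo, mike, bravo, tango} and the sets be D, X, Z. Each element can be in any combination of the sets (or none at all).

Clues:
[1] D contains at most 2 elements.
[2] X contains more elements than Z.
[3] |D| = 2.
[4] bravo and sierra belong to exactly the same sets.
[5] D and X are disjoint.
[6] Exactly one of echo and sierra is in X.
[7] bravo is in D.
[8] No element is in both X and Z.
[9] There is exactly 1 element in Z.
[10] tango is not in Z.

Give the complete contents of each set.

From (7): bravo ∈ D.
From (10): tango ∉ Z.
(4): sierra matches bravo: sierra ∈ D.
(5) (disjoint): sierra ∉ X.
(5) (disjoint): bravo ∉ X.
(6) (exactly one): echo ∈ X.
(8) (disjoint): echo ∉ Z.
(1): D already has 2, so the rest are out.
Suppose sierra ∈ Z: no assignment then satisfies all the clues, so sierra ∉ Z.

D = {bravo, sierra}; X = {echo, tango}; Z = {mike}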